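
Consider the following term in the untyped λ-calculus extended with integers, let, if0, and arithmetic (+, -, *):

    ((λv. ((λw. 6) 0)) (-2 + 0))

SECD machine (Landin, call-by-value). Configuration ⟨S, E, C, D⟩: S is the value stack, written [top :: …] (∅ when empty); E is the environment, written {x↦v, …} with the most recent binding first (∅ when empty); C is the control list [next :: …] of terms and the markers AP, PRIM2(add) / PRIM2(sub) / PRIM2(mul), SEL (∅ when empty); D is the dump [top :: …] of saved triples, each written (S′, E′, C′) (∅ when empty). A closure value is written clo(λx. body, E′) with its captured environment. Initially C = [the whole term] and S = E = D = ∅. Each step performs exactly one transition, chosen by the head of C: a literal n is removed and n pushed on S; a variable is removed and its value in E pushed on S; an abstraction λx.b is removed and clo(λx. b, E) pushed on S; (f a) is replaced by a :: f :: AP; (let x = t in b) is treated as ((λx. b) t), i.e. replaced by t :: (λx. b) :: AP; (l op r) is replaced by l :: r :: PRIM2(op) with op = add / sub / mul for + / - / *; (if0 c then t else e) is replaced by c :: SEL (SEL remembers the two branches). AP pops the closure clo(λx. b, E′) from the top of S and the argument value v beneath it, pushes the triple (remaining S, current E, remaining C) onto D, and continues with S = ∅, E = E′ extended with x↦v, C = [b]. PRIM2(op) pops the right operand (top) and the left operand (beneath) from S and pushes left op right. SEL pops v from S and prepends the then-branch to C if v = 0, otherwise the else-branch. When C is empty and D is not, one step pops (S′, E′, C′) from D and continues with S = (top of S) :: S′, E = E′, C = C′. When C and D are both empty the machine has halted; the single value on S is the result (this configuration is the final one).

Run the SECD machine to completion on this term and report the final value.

step 0: <S=∅, E=∅, C=[((λv. ((λw. 6) 0)) (-2 + 0))], D=∅>
step 1: <S=∅, E=∅, C=[(-2 + 0) :: (λv. ((λw. 6) 0)) :: AP], D=∅>
step 2: <S=∅, E=∅, C=[-2 :: 0 :: PRIM2(add) :: (λv. ((λw. 6) 0)) :: AP], D=∅>
step 3: <S=[-2], E=∅, C=[0 :: PRIM2(add) :: (λv. ((λw. 6) 0)) :: AP], D=∅>
step 4: <S=[0 :: -2], E=∅, C=[PRIM2(add) :: (λv. ((λw. 6) 0)) :: AP], D=∅>
step 5: <S=[-2], E=∅, C=[(λv. ((λw. 6) 0)) :: AP], D=∅>
step 6: <S=[clo(λv. ((λw. 6) 0), ∅) :: -2], E=∅, C=[AP], D=∅>
step 7: <S=∅, E={v↦-2}, C=[((λw. 6) 0)], D=[(∅, ∅, ∅)]>
step 8: <S=∅, E={v↦-2}, C=[0 :: (λw. 6) :: AP], D=[(∅, ∅, ∅)]>
step 9: <S=[0], E={v↦-2}, C=[(λw. 6) :: AP], D=[(∅, ∅, ∅)]>
step 10: <S=[clo(λw. 6, {v↦-2}) :: 0], E={v↦-2}, C=[AP], D=[(∅, ∅, ∅)]>
step 11: <S=∅, E={w↦0, v↦-2}, C=[6], D=[(∅, {v↦-2}, ∅) :: (∅, ∅, ∅)]>
step 12: <S=[6], E={w↦0, v↦-2}, C=∅, D=[(∅, {v↦-2}, ∅) :: (∅, ∅, ∅)]>
step 13: <S=[6], E={v↦-2}, C=∅, D=[(∅, ∅, ∅)]>
step 14: <S=[6], E=∅, C=∅, D=∅>
→ final value 6

Answer: 6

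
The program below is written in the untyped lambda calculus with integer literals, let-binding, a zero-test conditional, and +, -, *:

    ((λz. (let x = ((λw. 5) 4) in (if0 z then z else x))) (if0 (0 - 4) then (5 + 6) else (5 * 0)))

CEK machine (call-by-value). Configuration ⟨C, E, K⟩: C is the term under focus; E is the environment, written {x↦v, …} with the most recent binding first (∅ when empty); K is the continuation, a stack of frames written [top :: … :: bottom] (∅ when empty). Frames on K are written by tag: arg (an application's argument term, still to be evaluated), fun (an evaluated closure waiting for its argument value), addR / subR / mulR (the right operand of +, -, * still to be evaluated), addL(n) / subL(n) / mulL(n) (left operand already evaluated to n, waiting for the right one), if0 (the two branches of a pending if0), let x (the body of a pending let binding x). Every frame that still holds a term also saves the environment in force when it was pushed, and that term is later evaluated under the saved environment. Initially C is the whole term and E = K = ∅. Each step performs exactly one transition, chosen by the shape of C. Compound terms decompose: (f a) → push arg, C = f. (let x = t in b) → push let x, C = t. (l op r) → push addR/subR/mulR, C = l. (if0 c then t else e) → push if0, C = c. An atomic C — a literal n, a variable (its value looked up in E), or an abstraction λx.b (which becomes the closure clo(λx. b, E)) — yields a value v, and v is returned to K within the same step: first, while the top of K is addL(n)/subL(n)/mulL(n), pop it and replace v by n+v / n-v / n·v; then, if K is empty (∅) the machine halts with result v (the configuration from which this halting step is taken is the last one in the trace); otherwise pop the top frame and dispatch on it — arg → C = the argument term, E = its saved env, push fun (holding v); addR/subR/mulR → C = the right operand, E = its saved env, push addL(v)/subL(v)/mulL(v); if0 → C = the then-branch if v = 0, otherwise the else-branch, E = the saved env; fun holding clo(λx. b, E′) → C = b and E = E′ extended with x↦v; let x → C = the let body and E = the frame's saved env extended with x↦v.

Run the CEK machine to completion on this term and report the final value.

Answer: 0

Derivation:
0. ⟨C=((λz. (let x = ((λw. 5) 4) in (if0 z then z else x))) (if0 (0 - 4) then (5 + 6) else (5 * 0))); E=∅; K=∅⟩
1. ⟨C=(λz. (let x = ((λw. 5) 4) in (if0 z then z else x))); E=∅; K=[arg]⟩
2. ⟨C=(if0 (0 - 4) then (5 + 6) else (5 * 0)); E=∅; K=[fun]⟩
3. ⟨C=(0 - 4); E=∅; K=[if0 :: fun]⟩
4. ⟨C=0; E=∅; K=[subR :: if0 :: fun]⟩
5. ⟨C=4; E=∅; K=[subL(0) :: if0 :: fun]⟩
6. ⟨C=(5 * 0); E=∅; K=[fun]⟩
7. ⟨C=5; E=∅; K=[mulR :: fun]⟩
8. ⟨C=0; E=∅; K=[mulL(5) :: fun]⟩
9. ⟨C=(let x = ((λw. 5) 4) in (if0 z then z else x)); E={z↦0}; K=∅⟩
10. ⟨C=((λw. 5) 4); E={z↦0}; K=[let x]⟩
11. ⟨C=(λw. 5); E={z↦0}; K=[arg :: let x]⟩
12. ⟨C=4; E={z↦0}; K=[fun :: let x]⟩
13. ⟨C=5; E={w↦4, z↦0}; K=[let x]⟩
14. ⟨C=(if0 z then z else x); E={x↦5, z↦0}; K=∅⟩
15. ⟨C=z; E={x↦5, z↦0}; K=[if0]⟩
16. ⟨C=z; E={x↦5, z↦0}; K=∅⟩
→ final value 0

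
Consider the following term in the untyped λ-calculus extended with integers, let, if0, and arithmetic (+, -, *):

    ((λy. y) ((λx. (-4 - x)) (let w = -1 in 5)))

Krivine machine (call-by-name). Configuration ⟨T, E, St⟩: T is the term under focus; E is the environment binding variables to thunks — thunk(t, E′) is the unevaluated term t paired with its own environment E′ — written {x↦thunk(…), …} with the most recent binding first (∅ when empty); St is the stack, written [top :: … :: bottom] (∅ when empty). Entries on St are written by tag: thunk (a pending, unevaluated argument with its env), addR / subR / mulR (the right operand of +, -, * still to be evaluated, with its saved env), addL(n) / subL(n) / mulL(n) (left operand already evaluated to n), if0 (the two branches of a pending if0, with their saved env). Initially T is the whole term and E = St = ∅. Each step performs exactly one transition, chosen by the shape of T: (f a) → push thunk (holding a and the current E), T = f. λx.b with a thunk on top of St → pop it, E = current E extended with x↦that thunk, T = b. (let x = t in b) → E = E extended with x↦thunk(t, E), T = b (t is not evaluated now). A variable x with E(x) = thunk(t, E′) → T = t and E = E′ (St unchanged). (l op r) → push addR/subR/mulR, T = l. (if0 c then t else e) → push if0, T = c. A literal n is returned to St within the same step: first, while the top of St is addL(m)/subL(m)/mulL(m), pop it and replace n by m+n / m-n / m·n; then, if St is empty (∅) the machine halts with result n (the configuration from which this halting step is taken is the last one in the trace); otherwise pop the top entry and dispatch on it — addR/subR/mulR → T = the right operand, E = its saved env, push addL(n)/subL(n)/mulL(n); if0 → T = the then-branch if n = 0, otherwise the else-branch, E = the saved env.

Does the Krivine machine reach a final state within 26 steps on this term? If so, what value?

Answer: -9

Execution trace:
[0] ⟨T=((λy. y) ((λx. (-4 - x)) (let w = -1 in 5))); E=∅; St=∅⟩
[1] ⟨T=(λy. y); E=∅; St=[thunk]⟩
[2] ⟨T=y; E={y↦thunk(((λx. (-4 - x)) (let w = -1 in 5)), ∅)}; St=∅⟩
[3] ⟨T=((λx. (-4 - x)) (let w = -1 in 5)); E=∅; St=∅⟩
[4] ⟨T=(λx. (-4 - x)); E=∅; St=[thunk]⟩
[5] ⟨T=(-4 - x); E={x↦thunk((let w = -1 in 5), ∅)}; St=∅⟩
[6] ⟨T=-4; E={x↦thunk((let w = -1 in 5), ∅)}; St=[subR]⟩
[7] ⟨T=x; E={x↦thunk((let w = -1 in 5), ∅)}; St=[subL(-4)]⟩
[8] ⟨T=(let w = -1 in 5); E=∅; St=[subL(-4)]⟩
[9] ⟨T=5; E={w↦thunk(-1, ∅)}; St=[subL(-4)]⟩
→ final value -9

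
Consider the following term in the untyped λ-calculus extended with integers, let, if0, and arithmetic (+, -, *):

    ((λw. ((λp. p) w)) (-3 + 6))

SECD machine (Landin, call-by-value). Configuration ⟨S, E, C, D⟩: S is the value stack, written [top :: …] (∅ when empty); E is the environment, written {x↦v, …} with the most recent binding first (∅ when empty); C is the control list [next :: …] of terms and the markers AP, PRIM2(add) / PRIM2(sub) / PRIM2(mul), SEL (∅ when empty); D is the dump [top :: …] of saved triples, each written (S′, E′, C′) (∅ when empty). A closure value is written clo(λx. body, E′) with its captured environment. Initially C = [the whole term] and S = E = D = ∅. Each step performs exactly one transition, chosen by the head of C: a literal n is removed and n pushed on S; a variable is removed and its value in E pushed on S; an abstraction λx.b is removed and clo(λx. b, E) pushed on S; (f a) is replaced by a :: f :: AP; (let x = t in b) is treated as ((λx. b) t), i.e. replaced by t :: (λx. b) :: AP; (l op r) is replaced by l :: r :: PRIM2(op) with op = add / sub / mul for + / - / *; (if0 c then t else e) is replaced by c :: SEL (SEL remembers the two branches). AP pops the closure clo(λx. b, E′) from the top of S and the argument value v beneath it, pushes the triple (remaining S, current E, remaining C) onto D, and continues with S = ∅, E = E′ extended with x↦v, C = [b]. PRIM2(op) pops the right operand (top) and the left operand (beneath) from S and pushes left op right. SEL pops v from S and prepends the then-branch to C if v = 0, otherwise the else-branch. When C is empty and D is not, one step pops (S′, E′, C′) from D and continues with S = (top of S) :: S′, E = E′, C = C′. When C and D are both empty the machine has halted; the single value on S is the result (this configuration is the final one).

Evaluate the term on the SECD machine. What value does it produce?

[0] [S=∅ | E=∅ | C=[((λw. ((λp. p) w)) (-3 + 6))] | D=∅]
[1] [S=∅ | E=∅ | C=[(-3 + 6) :: (λw. ((λp. p) w)) :: AP] | D=∅]
[2] [S=∅ | E=∅ | C=[-3 :: 6 :: PRIM2(add) :: (λw. ((λp. p) w)) :: AP] | D=∅]
[3] [S=[-3] | E=∅ | C=[6 :: PRIM2(add) :: (λw. ((λp. p) w)) :: AP] | D=∅]
[4] [S=[6 :: -3] | E=∅ | C=[PRIM2(add) :: (λw. ((λp. p) w)) :: AP] | D=∅]
[5] [S=[3] | E=∅ | C=[(λw. ((λp. p) w)) :: AP] | D=∅]
[6] [S=[clo(λw. ((λp. p) w), ∅) :: 3] | E=∅ | C=[AP] | D=∅]
[7] [S=∅ | E={w↦3} | C=[((λp. p) w)] | D=[(∅, ∅, ∅)]]
[8] [S=∅ | E={w↦3} | C=[w :: (λp. p) :: AP] | D=[(∅, ∅, ∅)]]
[9] [S=[3] | E={w↦3} | C=[(λp. p) :: AP] | D=[(∅, ∅, ∅)]]
[10] [S=[clo(λp. p, {w↦3}) :: 3] | E={w↦3} | C=[AP] | D=[(∅, ∅, ∅)]]
[11] [S=∅ | E={p↦3, w↦3} | C=[p] | D=[(∅, {w↦3}, ∅) :: (∅, ∅, ∅)]]
[12] [S=[3] | E={p↦3, w↦3} | C=∅ | D=[(∅, {w↦3}, ∅) :: (∅, ∅, ∅)]]
[13] [S=[3] | E={w↦3} | C=∅ | D=[(∅, ∅, ∅)]]
[14] [S=[3] | E=∅ | C=∅ | D=∅]
→ final value 3

Answer: 3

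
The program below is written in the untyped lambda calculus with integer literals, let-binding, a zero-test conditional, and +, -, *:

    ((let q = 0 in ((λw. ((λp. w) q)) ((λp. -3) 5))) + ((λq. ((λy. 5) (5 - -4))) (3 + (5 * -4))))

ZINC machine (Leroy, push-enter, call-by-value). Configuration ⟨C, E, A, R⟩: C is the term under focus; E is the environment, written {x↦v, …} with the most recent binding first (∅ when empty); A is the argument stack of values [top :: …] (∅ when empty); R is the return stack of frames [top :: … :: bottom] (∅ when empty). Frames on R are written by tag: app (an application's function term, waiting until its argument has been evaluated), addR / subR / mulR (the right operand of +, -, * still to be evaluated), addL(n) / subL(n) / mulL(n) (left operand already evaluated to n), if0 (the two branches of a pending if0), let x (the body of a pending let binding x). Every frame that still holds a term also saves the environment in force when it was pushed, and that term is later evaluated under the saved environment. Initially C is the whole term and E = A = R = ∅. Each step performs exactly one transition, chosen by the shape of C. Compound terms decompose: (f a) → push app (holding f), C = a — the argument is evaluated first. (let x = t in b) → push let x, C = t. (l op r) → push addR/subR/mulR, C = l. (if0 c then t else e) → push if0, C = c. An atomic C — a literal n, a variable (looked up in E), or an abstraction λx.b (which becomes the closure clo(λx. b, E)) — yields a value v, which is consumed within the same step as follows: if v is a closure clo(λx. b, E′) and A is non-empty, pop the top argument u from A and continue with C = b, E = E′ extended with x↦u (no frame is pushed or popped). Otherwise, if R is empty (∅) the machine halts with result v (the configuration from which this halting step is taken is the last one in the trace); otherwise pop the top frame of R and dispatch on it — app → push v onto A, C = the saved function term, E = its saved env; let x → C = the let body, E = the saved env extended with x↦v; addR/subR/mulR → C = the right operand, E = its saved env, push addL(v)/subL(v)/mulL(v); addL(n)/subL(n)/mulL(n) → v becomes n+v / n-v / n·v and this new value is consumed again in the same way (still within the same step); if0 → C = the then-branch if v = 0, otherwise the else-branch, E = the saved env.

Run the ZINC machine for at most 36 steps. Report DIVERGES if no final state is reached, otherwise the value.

Answer: 2

Machine steps:
0. <C=((let q = 0 in ((λw. ((λp. w) q)) ((λp. -3) 5))) + ((λq. ((λy. 5) (5 - -4))) (3 + (5 * -4)))), E=∅, A=∅, R=∅>
1. <C=(let q = 0 in ((λw. ((λp. w) q)) ((λp. -3) 5))), E=∅, A=∅, R=[addR]>
2. <C=0, E=∅, A=∅, R=[let q :: addR]>
3. <C=((λw. ((λp. w) q)) ((λp. -3) 5)), E={q↦0}, A=∅, R=[addR]>
4. <C=((λp. -3) 5), E={q↦0}, A=∅, R=[app :: addR]>
5. <C=5, E={q↦0}, A=∅, R=[app :: app :: addR]>
6. <C=(λp. -3), E={q↦0}, A=[5], R=[app :: addR]>
7. <C=-3, E={p↦5, q↦0}, A=∅, R=[app :: addR]>
8. <C=(λw. ((λp. w) q)), E={q↦0}, A=[-3], R=[addR]>
9. <C=((λp. w) q), E={w↦-3, q↦0}, A=∅, R=[addR]>
10. <C=q, E={w↦-3, q↦0}, A=∅, R=[app :: addR]>
11. <C=(λp. w), E={w↦-3, q↦0}, A=[0], R=[addR]>
12. <C=w, E={p↦0, w↦-3, q↦0}, A=∅, R=[addR]>
13. <C=((λq. ((λy. 5) (5 - -4))) (3 + (5 * -4))), E=∅, A=∅, R=[addL(-3)]>
14. <C=(3 + (5 * -4)), E=∅, A=∅, R=[app :: addL(-3)]>
15. <C=3, E=∅, A=∅, R=[addR :: app :: addL(-3)]>
16. <C=(5 * -4), E=∅, A=∅, R=[addL(3) :: app :: addL(-3)]>
17. <C=5, E=∅, A=∅, R=[mulR :: addL(3) :: app :: addL(-3)]>
18. <C=-4, E=∅, A=∅, R=[mulL(5) :: addL(3) :: app :: addL(-3)]>
19. <C=(λq. ((λy. 5) (5 - -4))), E=∅, A=[-17], R=[addL(-3)]>
20. <C=((λy. 5) (5 - -4)), E={q↦-17}, A=∅, R=[addL(-3)]>
21. <C=(5 - -4), E={q↦-17}, A=∅, R=[app :: addL(-3)]>
22. <C=5, E={q↦-17}, A=∅, R=[subR :: app :: addL(-3)]>
23. <C=-4, E={q↦-17}, A=∅, R=[subL(5) :: app :: addL(-3)]>
24. <C=(λy. 5), E={q↦-17}, A=[9], R=[addL(-3)]>
25. <C=5, E={y↦9, q↦-17}, A=∅, R=[addL(-3)]>
→ final value 2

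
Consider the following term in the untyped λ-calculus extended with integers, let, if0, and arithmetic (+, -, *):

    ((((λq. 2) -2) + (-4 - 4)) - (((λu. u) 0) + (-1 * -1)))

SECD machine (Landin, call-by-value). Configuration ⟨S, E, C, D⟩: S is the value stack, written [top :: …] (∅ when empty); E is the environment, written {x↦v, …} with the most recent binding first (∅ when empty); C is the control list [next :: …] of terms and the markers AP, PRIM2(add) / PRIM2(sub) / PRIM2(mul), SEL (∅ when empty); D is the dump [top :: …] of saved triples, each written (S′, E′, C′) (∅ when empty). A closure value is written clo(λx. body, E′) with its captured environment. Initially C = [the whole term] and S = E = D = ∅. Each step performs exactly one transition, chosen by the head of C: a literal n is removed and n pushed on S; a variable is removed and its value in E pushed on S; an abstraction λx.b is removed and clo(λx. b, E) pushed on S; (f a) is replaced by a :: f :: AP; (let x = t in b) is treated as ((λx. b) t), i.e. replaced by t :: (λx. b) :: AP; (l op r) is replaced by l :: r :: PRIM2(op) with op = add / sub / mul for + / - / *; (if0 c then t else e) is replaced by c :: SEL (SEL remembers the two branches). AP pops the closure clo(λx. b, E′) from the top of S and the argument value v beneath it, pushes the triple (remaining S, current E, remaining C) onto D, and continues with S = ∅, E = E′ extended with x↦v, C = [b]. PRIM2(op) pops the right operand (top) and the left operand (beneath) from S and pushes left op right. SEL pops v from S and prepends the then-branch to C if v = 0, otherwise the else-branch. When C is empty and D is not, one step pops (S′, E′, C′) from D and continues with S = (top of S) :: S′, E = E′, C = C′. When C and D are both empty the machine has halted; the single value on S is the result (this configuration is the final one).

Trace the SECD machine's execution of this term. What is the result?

step 0: [S=∅ | E=∅ | C=[((((λq. 2) -2) + (-4 - 4)) - (((λu. u) 0) + (-1 * -1)))] | D=∅]
step 1: [S=∅ | E=∅ | C=[(((λq. 2) -2) + (-4 - 4)) :: (((λu. u) 0) + (-1 * -1)) :: PRIM2(sub)] | D=∅]
step 2: [S=∅ | E=∅ | C=[((λq. 2) -2) :: (-4 - 4) :: PRIM2(add) :: (((λu. u) 0) + (-1 * -1)) :: PRIM2(sub)] | D=∅]
step 3: [S=∅ | E=∅ | C=[-2 :: (λq. 2) :: AP :: (-4 - 4) :: PRIM2(add) :: (((λu. u) 0) + (-1 * -1)) :: PRIM2(sub)] | D=∅]
step 4: [S=[-2] | E=∅ | C=[(λq. 2) :: AP :: (-4 - 4) :: PRIM2(add) :: (((λu. u) 0) + (-1 * -1)) :: PRIM2(sub)] | D=∅]
step 5: [S=[clo(λq. 2, ∅) :: -2] | E=∅ | C=[AP :: (-4 - 4) :: PRIM2(add) :: (((λu. u) 0) + (-1 * -1)) :: PRIM2(sub)] | D=∅]
step 6: [S=∅ | E={q↦-2} | C=[2] | D=[(∅, ∅, [(-4 - 4) :: PRIM2(add) :: (((λu. u) 0) + (-1 * -1)) :: PRIM2(sub)])]]
step 7: [S=[2] | E={q↦-2} | C=∅ | D=[(∅, ∅, [(-4 - 4) :: PRIM2(add) :: (((λu. u) 0) + (-1 * -1)) :: PRIM2(sub)])]]
step 8: [S=[2] | E=∅ | C=[(-4 - 4) :: PRIM2(add) :: (((λu. u) 0) + (-1 * -1)) :: PRIM2(sub)] | D=∅]
step 9: [S=[2] | E=∅ | C=[-4 :: 4 :: PRIM2(sub) :: PRIM2(add) :: (((λu. u) 0) + (-1 * -1)) :: PRIM2(sub)] | D=∅]
step 10: [S=[-4 :: 2] | E=∅ | C=[4 :: PRIM2(sub) :: PRIM2(add) :: (((λu. u) 0) + (-1 * -1)) :: PRIM2(sub)] | D=∅]
step 11: [S=[4 :: -4 :: 2] | E=∅ | C=[PRIM2(sub) :: PRIM2(add) :: (((λu. u) 0) + (-1 * -1)) :: PRIM2(sub)] | D=∅]
step 12: [S=[-8 :: 2] | E=∅ | C=[PRIM2(add) :: (((λu. u) 0) + (-1 * -1)) :: PRIM2(sub)] | D=∅]
step 13: [S=[-6] | E=∅ | C=[(((λu. u) 0) + (-1 * -1)) :: PRIM2(sub)] | D=∅]
step 14: [S=[-6] | E=∅ | C=[((λu. u) 0) :: (-1 * -1) :: PRIM2(add) :: PRIM2(sub)] | D=∅]
step 15: [S=[-6] | E=∅ | C=[0 :: (λu. u) :: AP :: (-1 * -1) :: PRIM2(add) :: PRIM2(sub)] | D=∅]
step 16: [S=[0 :: -6] | E=∅ | C=[(λu. u) :: AP :: (-1 * -1) :: PRIM2(add) :: PRIM2(sub)] | D=∅]
step 17: [S=[clo(λu. u, ∅) :: 0 :: -6] | E=∅ | C=[AP :: (-1 * -1) :: PRIM2(add) :: PRIM2(sub)] | D=∅]
step 18: [S=∅ | E={u↦0} | C=[u] | D=[([-6], ∅, [(-1 * -1) :: PRIM2(add) :: PRIM2(sub)])]]
step 19: [S=[0] | E={u↦0} | C=∅ | D=[([-6], ∅, [(-1 * -1) :: PRIM2(add) :: PRIM2(sub)])]]
step 20: [S=[0 :: -6] | E=∅ | C=[(-1 * -1) :: PRIM2(add) :: PRIM2(sub)] | D=∅]
step 21: [S=[0 :: -6] | E=∅ | C=[-1 :: -1 :: PRIM2(mul) :: PRIM2(add) :: PRIM2(sub)] | D=∅]
step 22: [S=[-1 :: 0 :: -6] | E=∅ | C=[-1 :: PRIM2(mul) :: PRIM2(add) :: PRIM2(sub)] | D=∅]
step 23: [S=[-1 :: -1 :: 0 :: -6] | E=∅ | C=[PRIM2(mul) :: PRIM2(add) :: PRIM2(sub)] | D=∅]
step 24: [S=[1 :: 0 :: -6] | E=∅ | C=[PRIM2(add) :: PRIM2(sub)] | D=∅]
step 25: [S=[1 :: -6] | E=∅ | C=[PRIM2(sub)] | D=∅]
step 26: [S=[-7] | E=∅ | C=∅ | D=∅]
→ final value -7

Answer: -7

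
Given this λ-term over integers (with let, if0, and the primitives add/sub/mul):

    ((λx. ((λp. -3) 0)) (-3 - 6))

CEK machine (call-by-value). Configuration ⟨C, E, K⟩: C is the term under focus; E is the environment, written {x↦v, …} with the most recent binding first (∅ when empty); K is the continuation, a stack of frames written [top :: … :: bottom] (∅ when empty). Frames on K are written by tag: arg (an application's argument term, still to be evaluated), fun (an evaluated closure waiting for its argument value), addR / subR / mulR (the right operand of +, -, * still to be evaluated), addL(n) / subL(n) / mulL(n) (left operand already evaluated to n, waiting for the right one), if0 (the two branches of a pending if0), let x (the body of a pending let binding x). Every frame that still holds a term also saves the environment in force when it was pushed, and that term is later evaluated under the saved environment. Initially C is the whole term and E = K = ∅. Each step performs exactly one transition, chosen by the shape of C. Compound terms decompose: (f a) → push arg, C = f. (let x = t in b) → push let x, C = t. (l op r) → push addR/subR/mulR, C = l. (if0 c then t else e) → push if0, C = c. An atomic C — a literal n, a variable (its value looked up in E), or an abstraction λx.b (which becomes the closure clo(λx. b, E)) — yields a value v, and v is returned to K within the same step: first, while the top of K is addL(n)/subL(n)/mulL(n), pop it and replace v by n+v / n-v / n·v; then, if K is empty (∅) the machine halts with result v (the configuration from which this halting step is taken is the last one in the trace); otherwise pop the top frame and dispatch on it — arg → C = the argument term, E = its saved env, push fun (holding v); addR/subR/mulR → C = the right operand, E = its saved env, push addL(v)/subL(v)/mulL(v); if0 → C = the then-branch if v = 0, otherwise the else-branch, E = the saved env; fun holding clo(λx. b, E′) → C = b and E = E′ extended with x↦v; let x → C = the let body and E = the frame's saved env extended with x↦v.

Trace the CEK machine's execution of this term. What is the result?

t=0: ⟨C=((λx. ((λp. -3) 0)) (-3 - 6)); E=∅; K=∅⟩
t=1: ⟨C=(λx. ((λp. -3) 0)); E=∅; K=[arg]⟩
t=2: ⟨C=(-3 - 6); E=∅; K=[fun]⟩
t=3: ⟨C=-3; E=∅; K=[subR :: fun]⟩
t=4: ⟨C=6; E=∅; K=[subL(-3) :: fun]⟩
t=5: ⟨C=((λp. -3) 0); E={x↦-9}; K=∅⟩
t=6: ⟨C=(λp. -3); E={x↦-9}; K=[arg]⟩
t=7: ⟨C=0; E={x↦-9}; K=[fun]⟩
t=8: ⟨C=-3; E={p↦0, x↦-9}; K=∅⟩
→ final value -3

Answer: -3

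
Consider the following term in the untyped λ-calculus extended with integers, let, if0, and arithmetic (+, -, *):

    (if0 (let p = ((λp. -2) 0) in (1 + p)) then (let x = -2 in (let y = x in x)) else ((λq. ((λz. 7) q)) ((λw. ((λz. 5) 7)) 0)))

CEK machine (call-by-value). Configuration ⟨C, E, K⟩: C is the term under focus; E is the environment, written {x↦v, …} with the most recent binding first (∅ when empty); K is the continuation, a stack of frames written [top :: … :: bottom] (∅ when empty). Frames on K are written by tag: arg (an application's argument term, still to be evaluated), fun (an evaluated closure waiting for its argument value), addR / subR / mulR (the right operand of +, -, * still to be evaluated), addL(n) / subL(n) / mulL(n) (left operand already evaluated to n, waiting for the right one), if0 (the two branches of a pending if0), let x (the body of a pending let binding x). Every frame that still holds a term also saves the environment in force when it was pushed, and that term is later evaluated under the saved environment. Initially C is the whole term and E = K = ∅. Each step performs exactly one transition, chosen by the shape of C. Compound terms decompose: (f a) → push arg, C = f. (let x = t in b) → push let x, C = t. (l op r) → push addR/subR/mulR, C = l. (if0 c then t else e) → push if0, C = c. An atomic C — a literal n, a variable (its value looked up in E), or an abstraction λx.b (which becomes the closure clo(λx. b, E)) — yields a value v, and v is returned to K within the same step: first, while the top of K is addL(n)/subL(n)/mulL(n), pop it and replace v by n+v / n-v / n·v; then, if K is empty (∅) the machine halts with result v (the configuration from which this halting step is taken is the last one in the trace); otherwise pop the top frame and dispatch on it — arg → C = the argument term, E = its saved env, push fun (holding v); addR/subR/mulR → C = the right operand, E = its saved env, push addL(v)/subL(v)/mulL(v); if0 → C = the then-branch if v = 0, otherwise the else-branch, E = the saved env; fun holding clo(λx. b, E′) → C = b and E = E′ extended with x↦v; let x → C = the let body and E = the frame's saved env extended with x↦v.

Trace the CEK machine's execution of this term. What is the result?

step 0: ⟨C=(if0 (let p = ((λp. -2) 0) in (1 + p)) then (let x = -2 in (let y = x in x)) else ((λq. ((λz. 7) q)) ((λw. ((λz. 5) 7)) 0))); E=∅; K=∅⟩
step 1: ⟨C=(let p = ((λp. -2) 0) in (1 + p)); E=∅; K=[if0]⟩
step 2: ⟨C=((λp. -2) 0); E=∅; K=[let p :: if0]⟩
step 3: ⟨C=(λp. -2); E=∅; K=[arg :: let p :: if0]⟩
step 4: ⟨C=0; E=∅; K=[fun :: let p :: if0]⟩
step 5: ⟨C=-2; E={p↦0}; K=[let p :: if0]⟩
step 6: ⟨C=(1 + p); E={p↦-2}; K=[if0]⟩
step 7: ⟨C=1; E={p↦-2}; K=[addR :: if0]⟩
step 8: ⟨C=p; E={p↦-2}; K=[addL(1) :: if0]⟩
step 9: ⟨C=((λq. ((λz. 7) q)) ((λw. ((λz. 5) 7)) 0)); E=∅; K=∅⟩
step 10: ⟨C=(λq. ((λz. 7) q)); E=∅; K=[arg]⟩
step 11: ⟨C=((λw. ((λz. 5) 7)) 0); E=∅; K=[fun]⟩
step 12: ⟨C=(λw. ((λz. 5) 7)); E=∅; K=[arg :: fun]⟩
step 13: ⟨C=0; E=∅; K=[fun :: fun]⟩
step 14: ⟨C=((λz. 5) 7); E={w↦0}; K=[fun]⟩
step 15: ⟨C=(λz. 5); E={w↦0}; K=[arg :: fun]⟩
step 16: ⟨C=7; E={w↦0}; K=[fun :: fun]⟩
step 17: ⟨C=5; E={z↦7, w↦0}; K=[fun]⟩
step 18: ⟨C=((λz. 7) q); E={q↦5}; K=∅⟩
step 19: ⟨C=(λz. 7); E={q↦5}; K=[arg]⟩
step 20: ⟨C=q; E={q↦5}; K=[fun]⟩
step 21: ⟨C=7; E={z↦5, q↦5}; K=∅⟩
→ final value 7

Answer: 7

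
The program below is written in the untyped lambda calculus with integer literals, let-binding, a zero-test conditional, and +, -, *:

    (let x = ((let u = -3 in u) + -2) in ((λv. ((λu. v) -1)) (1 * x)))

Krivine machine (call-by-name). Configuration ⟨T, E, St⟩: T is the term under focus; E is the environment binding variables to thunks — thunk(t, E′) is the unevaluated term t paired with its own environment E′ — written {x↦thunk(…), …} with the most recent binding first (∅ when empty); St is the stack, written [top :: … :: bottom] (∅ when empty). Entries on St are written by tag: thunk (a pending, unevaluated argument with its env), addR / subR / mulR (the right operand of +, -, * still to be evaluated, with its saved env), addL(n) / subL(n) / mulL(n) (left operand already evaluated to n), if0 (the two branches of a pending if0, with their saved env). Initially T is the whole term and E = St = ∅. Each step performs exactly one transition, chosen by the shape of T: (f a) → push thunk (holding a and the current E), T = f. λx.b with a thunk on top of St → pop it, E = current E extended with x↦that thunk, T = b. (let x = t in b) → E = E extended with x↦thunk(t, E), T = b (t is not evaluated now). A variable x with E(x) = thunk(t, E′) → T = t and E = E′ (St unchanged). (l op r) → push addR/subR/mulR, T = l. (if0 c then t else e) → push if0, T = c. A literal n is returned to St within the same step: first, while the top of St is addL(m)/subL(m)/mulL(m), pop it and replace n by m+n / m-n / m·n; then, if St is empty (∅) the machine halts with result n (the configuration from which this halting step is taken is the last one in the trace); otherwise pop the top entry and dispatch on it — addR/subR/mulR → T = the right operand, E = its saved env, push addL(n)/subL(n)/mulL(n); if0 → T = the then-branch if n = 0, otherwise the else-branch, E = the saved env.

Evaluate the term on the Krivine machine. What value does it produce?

Answer: -5

Machine steps:
step 0: <T=(let x = ((let u = -3 in u) + -2) in ((λv. ((λu. v) -1)) (1 * x))), E=∅, St=∅>
step 1: <T=((λv. ((λu. v) -1)) (1 * x)), E={x↦thunk(((let u = -3 in u) + -2), ∅)}, St=∅>
step 2: <T=(λv. ((λu. v) -1)), E={x↦thunk(((let u = -3 in u) + -2), ∅)}, St=[thunk]>
step 3: <T=((λu. v) -1), E={v↦thunk((1 * x), {x↦thunk(((let u = -3 in u) + -2), ∅)}), x↦thunk(((let u = -3 in u) + -2), ∅)}, St=∅>
step 4: <T=(λu. v), E={v↦thunk((1 * x), {x↦thunk(((let u = -3 in u) + -2), ∅)}), x↦thunk(((let u = -3 in u) + -2), ∅)}, St=[thunk]>
step 5: <T=v, E={u↦thunk(-1, {v↦thunk((1 * x), {x↦thunk(((let u = -3 in u) + -2), ∅)}), x↦thunk(((let u = -3 in u) + -2), ∅)}), v↦thunk((1 * x), {x↦thunk(((let u = -3 in u) + -2), ∅)}), x↦thunk(((let u = -3 in u) + -2), ∅)}, St=∅>
step 6: <T=(1 * x), E={x↦thunk(((let u = -3 in u) + -2), ∅)}, St=∅>
step 7: <T=1, E={x↦thunk(((let u = -3 in u) + -2), ∅)}, St=[mulR]>
step 8: <T=x, E={x↦thunk(((let u = -3 in u) + -2), ∅)}, St=[mulL(1)]>
step 9: <T=((let u = -3 in u) + -2), E=∅, St=[mulL(1)]>
step 10: <T=(let u = -3 in u), E=∅, St=[addR :: mulL(1)]>
step 11: <T=u, E={u↦thunk(-3, ∅)}, St=[addR :: mulL(1)]>
step 12: <T=-3, E=∅, St=[addR :: mulL(1)]>
step 13: <T=-2, E=∅, St=[addL(-3) :: mulL(1)]>
→ final value -5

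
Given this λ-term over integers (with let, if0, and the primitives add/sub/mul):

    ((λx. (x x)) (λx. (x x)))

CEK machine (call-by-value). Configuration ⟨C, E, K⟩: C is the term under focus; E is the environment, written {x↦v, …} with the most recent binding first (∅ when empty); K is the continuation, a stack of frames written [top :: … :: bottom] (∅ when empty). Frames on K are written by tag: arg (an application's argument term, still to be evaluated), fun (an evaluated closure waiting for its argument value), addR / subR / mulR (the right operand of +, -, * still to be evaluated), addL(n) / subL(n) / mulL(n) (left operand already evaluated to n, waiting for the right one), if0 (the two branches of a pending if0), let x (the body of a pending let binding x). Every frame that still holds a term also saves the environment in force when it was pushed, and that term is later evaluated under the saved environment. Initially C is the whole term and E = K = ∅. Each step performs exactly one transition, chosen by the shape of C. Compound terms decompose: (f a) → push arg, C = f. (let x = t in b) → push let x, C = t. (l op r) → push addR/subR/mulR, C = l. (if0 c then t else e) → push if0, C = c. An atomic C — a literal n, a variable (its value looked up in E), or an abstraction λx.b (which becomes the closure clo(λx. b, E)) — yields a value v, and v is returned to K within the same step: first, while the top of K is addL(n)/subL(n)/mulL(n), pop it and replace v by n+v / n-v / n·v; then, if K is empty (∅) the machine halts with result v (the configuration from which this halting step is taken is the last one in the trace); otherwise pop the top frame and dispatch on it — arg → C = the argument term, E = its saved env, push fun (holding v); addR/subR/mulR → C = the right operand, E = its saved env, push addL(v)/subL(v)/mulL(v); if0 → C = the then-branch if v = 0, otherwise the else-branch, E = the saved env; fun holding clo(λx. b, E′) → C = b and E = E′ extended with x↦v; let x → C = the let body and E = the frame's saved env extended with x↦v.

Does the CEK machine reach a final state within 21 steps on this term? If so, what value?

step 0: ⟨C=((λx. (x x)) (λx. (x x))); E=∅; K=∅⟩
step 1: ⟨C=(λx. (x x)); E=∅; K=[arg]⟩
step 2: ⟨C=(λx. (x x)); E=∅; K=[fun]⟩
step 3: ⟨C=(x x); E={x↦clo(λx. (x x), ∅)}; K=∅⟩
step 4: ⟨C=x; E={x↦clo(λx. (x x), ∅)}; K=[arg]⟩
step 5: ⟨C=x; E={x↦clo(λx. (x x), ∅)}; K=[fun]⟩
… configuration repeats with period 3 (steps 3–5 recur indefinitely) …

Answer: DIVERGES (no final state within 21 steps)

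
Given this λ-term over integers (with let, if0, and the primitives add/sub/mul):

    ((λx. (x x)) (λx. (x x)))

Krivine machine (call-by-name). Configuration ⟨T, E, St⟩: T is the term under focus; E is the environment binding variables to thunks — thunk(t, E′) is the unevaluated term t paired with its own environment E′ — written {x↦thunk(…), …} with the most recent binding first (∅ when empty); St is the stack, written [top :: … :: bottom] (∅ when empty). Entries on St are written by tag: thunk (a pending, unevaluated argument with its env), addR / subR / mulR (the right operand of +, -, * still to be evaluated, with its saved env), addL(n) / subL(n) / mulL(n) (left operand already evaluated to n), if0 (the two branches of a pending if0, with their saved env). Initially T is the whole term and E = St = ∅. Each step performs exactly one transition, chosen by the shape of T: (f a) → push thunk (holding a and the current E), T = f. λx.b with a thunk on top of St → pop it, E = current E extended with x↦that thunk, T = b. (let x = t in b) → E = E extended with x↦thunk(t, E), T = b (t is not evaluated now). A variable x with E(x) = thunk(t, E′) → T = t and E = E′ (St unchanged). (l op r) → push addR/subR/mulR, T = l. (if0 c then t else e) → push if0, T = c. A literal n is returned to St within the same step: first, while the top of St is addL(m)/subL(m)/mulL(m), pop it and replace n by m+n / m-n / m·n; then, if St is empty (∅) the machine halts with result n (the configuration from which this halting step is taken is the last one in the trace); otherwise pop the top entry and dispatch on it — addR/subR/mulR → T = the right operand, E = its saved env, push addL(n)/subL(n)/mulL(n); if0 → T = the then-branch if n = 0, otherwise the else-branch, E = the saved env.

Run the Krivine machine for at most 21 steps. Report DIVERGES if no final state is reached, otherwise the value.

Answer: DIVERGES (no final state within 21 steps)

Derivation:
t=0: <T=((λx. (x x)) (λx. (x x))), E=∅, St=∅>
t=1: <T=(λx. (x x)), E=∅, St=[thunk]>
t=2: <T=(x x), E={x↦thunk((λx. (x x)), ∅)}, St=∅>
t=3: <T=x, E={x↦thunk((λx. (x x)), ∅)}, St=[thunk]>
t=4: <T=(λx. (x x)), E=∅, St=[thunk]>
t=5: <T=(x x), E={x↦thunk(x, {x↦thunk((λx. (x x)), ∅)})}, St=∅>
t=6: <T=x, E={x↦thunk(x, {x↦thunk((λx. (x x)), ∅)})}, St=[thunk]>
t=7: <T=x, E={x↦thunk((λx. (x x)), ∅)}, St=[thunk]>
t=8: <T=(λx. (x x)), E=∅, St=[thunk]>
t=9: <T=(x x), E={x↦thunk(x, {x↦thunk(x, {x↦thunk((λx. (x x)), ∅)})})}, St=∅>
t=10: <T=x, E={x↦thunk(x, {x↦thunk(x, {x↦thunk((λx. (x x)), ∅)})})}, St=[thunk]>
t=11: <T=x, E={x↦thunk(x, {x↦thunk((λx. (x x)), ∅)})}, St=[thunk]>
t=12: <T=x, E={x↦thunk((λx. (x x)), ∅)}, St=[thunk]>
t=13: <T=(λx. (x x)), E=∅, St=[thunk]>
t=14: <T=(x x), E={x↦thunk(x, {x↦thunk(x, {x↦thunk(x, {x↦thunk((λx. (x x)), ∅)})})})}, St=∅>
t=15: <T=x, E={x↦thunk(x, {x↦thunk(x, {x↦thunk(x, {x↦thunk((λx. (x x)), ∅)})})})}, St=[thunk]>
t=16: <T=x, E={x↦thunk(x, {x↦thunk(x, {x↦thunk((λx. (x x)), ∅)})})}, St=[thunk]>
t=17: <T=x, E={x↦thunk(x, {x↦thunk((λx. (x x)), ∅)})}, St=[thunk]>
t=18: <T=x, E={x↦thunk((λx. (x x)), ∅)}, St=[thunk]>
t=19: <T=(λx. (x x)), E=∅, St=[thunk]>
t=20: <T=(x x), E={x↦thunk(x, {x↦thunk(x, {x↦thunk(x, {x↦thunk(x, {x↦thunk((λx. (x x)), ∅)})})})})}, St=∅>
t=21: <T=x, E={x↦thunk(x, {x↦thunk(x, {x↦thunk(x, {x↦thunk(x, {x↦thunk((λx. (x x)), ∅)})})})})}, St=[thunk]>
→ 21 transitions taken and the configuration is still not final: no result within 21 steps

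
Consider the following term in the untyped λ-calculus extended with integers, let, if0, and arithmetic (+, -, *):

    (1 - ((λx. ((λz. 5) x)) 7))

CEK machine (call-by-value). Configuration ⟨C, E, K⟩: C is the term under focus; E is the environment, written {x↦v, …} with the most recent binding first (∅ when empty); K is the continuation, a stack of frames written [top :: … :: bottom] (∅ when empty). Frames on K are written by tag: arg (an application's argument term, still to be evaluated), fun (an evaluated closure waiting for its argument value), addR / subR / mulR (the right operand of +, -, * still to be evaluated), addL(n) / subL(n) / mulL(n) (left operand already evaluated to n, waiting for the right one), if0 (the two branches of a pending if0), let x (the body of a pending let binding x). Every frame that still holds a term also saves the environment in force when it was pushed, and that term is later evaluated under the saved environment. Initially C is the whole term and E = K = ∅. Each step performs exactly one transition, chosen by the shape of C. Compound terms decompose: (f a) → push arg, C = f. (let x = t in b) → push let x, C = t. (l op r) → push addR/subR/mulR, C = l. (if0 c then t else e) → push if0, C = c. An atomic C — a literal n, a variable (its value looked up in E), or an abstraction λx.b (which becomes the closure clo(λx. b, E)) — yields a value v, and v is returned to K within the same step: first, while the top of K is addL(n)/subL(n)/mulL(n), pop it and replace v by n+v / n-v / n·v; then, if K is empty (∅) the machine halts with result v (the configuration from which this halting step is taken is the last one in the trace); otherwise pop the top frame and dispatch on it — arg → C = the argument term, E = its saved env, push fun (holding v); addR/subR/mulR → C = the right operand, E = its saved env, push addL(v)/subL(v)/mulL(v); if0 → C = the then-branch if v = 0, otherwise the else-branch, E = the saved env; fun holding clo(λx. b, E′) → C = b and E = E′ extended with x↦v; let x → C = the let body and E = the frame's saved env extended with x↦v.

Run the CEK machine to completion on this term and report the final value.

Answer: -4

Machine steps:
[0] <C=(1 - ((λx. ((λz. 5) x)) 7)), E=∅, K=∅>
[1] <C=1, E=∅, K=[subR]>
[2] <C=((λx. ((λz. 5) x)) 7), E=∅, K=[subL(1)]>
[3] <C=(λx. ((λz. 5) x)), E=∅, K=[arg :: subL(1)]>
[4] <C=7, E=∅, K=[fun :: subL(1)]>
[5] <C=((λz. 5) x), E={x↦7}, K=[subL(1)]>
[6] <C=(λz. 5), E={x↦7}, K=[arg :: subL(1)]>
[7] <C=x, E={x↦7}, K=[fun :: subL(1)]>
[8] <C=5, E={z↦7, x↦7}, K=[subL(1)]>
→ final value -4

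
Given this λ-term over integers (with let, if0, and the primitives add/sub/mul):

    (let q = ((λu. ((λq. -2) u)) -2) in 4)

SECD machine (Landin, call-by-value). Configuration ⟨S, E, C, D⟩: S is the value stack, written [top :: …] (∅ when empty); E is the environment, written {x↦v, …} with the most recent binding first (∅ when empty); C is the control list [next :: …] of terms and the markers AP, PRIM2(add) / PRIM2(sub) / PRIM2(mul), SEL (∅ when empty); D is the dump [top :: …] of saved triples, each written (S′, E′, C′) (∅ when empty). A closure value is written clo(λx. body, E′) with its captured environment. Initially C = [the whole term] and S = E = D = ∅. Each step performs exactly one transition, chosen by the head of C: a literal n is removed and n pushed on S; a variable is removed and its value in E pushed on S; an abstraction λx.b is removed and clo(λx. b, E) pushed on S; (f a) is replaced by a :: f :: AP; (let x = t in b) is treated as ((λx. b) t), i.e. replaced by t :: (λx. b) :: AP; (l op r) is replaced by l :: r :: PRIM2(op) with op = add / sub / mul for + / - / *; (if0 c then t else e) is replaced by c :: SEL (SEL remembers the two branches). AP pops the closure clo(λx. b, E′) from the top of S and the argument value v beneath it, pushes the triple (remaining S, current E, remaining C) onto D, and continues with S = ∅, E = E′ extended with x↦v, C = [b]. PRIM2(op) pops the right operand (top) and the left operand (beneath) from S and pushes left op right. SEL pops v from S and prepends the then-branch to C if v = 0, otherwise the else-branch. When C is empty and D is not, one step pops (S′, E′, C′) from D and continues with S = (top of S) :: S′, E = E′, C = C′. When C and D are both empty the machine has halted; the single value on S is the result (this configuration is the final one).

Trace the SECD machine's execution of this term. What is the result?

Answer: 4

Machine steps:
step 0: [S=∅ | E=∅ | C=[(let q = ((λu. ((λq. -2) u)) -2) in 4)] | D=∅]
step 1: [S=∅ | E=∅ | C=[((λu. ((λq. -2) u)) -2) :: (λq. 4) :: AP] | D=∅]
step 2: [S=∅ | E=∅ | C=[-2 :: (λu. ((λq. -2) u)) :: AP :: (λq. 4) :: AP] | D=∅]
step 3: [S=[-2] | E=∅ | C=[(λu. ((λq. -2) u)) :: AP :: (λq. 4) :: AP] | D=∅]
step 4: [S=[clo(λu. ((λq. -2) u), ∅) :: -2] | E=∅ | C=[AP :: (λq. 4) :: AP] | D=∅]
step 5: [S=∅ | E={u↦-2} | C=[((λq. -2) u)] | D=[(∅, ∅, [(λq. 4) :: AP])]]
step 6: [S=∅ | E={u↦-2} | C=[u :: (λq. -2) :: AP] | D=[(∅, ∅, [(λq. 4) :: AP])]]
step 7: [S=[-2] | E={u↦-2} | C=[(λq. -2) :: AP] | D=[(∅, ∅, [(λq. 4) :: AP])]]
step 8: [S=[clo(λq. -2, {u↦-2}) :: -2] | E={u↦-2} | C=[AP] | D=[(∅, ∅, [(λq. 4) :: AP])]]
step 9: [S=∅ | E={q↦-2, u↦-2} | C=[-2] | D=[(∅, {u↦-2}, ∅) :: (∅, ∅, [(λq. 4) :: AP])]]
step 10: [S=[-2] | E={q↦-2, u↦-2} | C=∅ | D=[(∅, {u↦-2}, ∅) :: (∅, ∅, [(λq. 4) :: AP])]]
step 11: [S=[-2] | E={u↦-2} | C=∅ | D=[(∅, ∅, [(λq. 4) :: AP])]]
step 12: [S=[-2] | E=∅ | C=[(λq. 4) :: AP] | D=∅]
step 13: [S=[clo(λq. 4, ∅) :: -2] | E=∅ | C=[AP] | D=∅]
step 14: [S=∅ | E={q↦-2} | C=[4] | D=[(∅, ∅, ∅)]]
step 15: [S=[4] | E={q↦-2} | C=∅ | D=[(∅, ∅, ∅)]]
step 16: [S=[4] | E=∅ | C=∅ | D=∅]
→ final value 4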